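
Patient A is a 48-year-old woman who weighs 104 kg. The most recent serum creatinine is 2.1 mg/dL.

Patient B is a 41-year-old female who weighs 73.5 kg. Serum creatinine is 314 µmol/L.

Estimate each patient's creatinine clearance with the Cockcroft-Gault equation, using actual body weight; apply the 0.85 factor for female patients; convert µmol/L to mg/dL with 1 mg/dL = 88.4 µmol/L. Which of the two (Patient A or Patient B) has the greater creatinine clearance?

Patient A

Patient A: CrCl = (140 − 48) × 104 / (72 × 2.1) × 0.85 = 9568.0 / 151.20 × 0.85 ≈ 53.8 mL/min
Patient B: SCr = 314 / 88.4 = 3.552 mg/dL
Patient B: CrCl = (140 − 41) × 73.5 / (72 × 3.552) × 0.85 = 7276.5 / 255.74 × 0.85 ≈ 24.2 mL/min
53.8 vs 24.2 mL/min → Patient A is higher.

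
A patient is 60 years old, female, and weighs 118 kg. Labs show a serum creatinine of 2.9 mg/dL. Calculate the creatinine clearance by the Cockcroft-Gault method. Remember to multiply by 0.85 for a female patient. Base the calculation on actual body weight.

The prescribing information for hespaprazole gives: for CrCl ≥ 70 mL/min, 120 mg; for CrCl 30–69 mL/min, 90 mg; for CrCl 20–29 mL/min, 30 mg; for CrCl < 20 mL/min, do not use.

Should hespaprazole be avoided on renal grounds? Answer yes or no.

CrCl = (140 − 60) × 118 / (72 × 2.9) × 0.85 = 9440.0 / 208.80 × 0.85 ≈ 38.4 mL/min
CrCl ≈ 38 mL/min, which is ≥ 20 mL/min.

no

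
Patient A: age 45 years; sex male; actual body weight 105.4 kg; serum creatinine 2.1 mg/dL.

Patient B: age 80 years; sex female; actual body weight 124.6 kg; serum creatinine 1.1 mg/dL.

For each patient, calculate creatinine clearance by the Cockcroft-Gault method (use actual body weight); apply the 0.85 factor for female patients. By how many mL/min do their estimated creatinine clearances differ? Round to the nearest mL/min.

14 mL/min

Patient A: CrCl = (140 − 45) × 105.4 / (72 × 2.1) = 10013.0 / 151.20 ≈ 66.2 mL/min
Patient B: CrCl = (140 − 80) × 124.6 / (72 × 1.1) × 0.85 = 7476.0 / 79.20 × 0.85 ≈ 80.2 mL/min
|66.2 − 80.2| = 14.0 mL/min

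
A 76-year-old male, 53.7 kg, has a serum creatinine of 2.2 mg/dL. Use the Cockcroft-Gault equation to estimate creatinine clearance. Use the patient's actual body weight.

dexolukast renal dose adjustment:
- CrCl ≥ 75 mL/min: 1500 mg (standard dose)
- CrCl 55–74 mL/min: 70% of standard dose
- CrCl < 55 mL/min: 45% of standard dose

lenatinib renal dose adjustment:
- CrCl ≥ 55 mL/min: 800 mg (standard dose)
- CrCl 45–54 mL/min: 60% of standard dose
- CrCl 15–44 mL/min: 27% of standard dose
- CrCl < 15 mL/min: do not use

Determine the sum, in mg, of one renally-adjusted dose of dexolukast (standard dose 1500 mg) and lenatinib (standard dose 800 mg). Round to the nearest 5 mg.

CrCl = (140 − 76) × 53.7 / (72 × 2.2) = 3436.8 / 158.40 ≈ 21.7 mL/min
CrCl ≈ 22 mL/min.
dexolukast: < 55 mL/min → 45% of 1500 mg = 675 mg.
lenatinib: 15–44 mL/min → 27% of 800 mg = 216 mg.
Total = 675 + 216 = 891 mg.

890 mg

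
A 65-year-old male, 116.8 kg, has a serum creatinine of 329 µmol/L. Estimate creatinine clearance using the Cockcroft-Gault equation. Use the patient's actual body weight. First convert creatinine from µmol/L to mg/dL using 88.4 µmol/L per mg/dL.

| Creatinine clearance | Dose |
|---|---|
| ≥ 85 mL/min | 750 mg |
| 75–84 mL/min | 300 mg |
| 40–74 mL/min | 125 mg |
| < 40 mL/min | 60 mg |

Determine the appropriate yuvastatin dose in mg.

60 mg

SCr = 329 / 88.4 = 3.722 mg/dL
CrCl = (140 − 65) × 116.8 / (72 × 3.722) = 8760.0 / 267.98 ≈ 32.7 mL/min
CrCl ≈ 33 mL/min → bracket < 40 mL/min.
Dose for this bracket: 60 mg.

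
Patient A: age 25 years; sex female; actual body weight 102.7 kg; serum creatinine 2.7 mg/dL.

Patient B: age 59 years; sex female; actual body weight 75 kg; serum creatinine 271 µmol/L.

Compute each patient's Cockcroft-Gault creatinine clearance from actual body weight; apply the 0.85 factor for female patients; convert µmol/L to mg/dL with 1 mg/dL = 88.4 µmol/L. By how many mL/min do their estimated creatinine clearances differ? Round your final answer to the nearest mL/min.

28 mL/min

Patient A: CrCl = (140 − 25) × 102.7 / (72 × 2.7) × 0.85 = 11810.5 / 194.40 × 0.85 ≈ 51.6 mL/min
Patient B: SCr = 271 / 88.4 = 3.066 mg/dL
Patient B: CrCl = (140 − 59) × 75 / (72 × 3.066) × 0.85 = 6075.0 / 220.75 × 0.85 ≈ 23.4 mL/min
|51.6 − 23.4| = 28.2 mL/min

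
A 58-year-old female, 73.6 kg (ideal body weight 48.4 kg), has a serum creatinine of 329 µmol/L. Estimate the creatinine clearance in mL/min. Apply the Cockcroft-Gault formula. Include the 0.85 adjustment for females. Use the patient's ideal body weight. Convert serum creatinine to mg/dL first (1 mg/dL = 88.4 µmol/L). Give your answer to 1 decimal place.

SCr = 329 / 88.4 = 3.722 mg/dL
CrCl = (140 − 58) × 48.4 / (72 × 3.722) × 0.85 = 3968.8 / 267.98 × 0.85 ≈ 12.6 mL/min

12.6 mL/min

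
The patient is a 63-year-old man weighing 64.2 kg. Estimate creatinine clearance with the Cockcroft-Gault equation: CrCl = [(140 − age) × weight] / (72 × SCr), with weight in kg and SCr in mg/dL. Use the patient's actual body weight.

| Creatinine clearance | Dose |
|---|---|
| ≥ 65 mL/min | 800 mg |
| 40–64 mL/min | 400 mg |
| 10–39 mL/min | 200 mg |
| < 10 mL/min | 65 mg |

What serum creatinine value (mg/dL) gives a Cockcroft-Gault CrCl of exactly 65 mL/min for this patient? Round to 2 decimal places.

Standard dose requires CrCl ≥ 65 mL/min.
Set (140 − 63) × 64.2 / (72 × SCr) = 65
SCr = (140 − 63) × 64.2 / (72 × 65) = 1.056 mg/dL

1.06 mg/dL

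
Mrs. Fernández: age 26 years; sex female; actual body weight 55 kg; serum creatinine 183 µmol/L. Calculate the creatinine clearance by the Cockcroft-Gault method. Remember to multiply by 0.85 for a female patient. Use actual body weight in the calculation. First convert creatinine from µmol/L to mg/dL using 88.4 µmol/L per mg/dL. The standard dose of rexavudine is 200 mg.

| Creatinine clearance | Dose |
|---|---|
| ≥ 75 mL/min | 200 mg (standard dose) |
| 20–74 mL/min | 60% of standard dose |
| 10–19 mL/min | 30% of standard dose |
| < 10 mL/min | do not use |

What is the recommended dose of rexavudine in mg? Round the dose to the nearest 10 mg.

120 mg

SCr = 183 / 88.4 = 2.07 mg/dL
CrCl = (140 − 26) × 55 / (72 × 2.07) × 0.85 = 6270.0 / 149.04 × 0.85 ≈ 35.8 mL/min
CrCl ≈ 36 mL/min → bracket 20–74 mL/min.
60% of 200 mg = 120 mg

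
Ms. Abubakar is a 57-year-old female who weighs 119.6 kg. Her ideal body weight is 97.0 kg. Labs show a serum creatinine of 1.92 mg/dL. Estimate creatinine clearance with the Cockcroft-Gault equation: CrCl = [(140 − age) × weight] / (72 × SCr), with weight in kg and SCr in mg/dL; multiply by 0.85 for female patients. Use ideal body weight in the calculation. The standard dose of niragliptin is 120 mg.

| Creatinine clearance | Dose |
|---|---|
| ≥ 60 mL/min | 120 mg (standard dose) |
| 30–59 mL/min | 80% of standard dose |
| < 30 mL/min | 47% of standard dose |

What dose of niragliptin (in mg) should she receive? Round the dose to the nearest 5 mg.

95 mg

CrCl = (140 − 57) × 97 / (72 × 1.92) × 0.85 = 8051.0 / 138.24 × 0.85 ≈ 49.5 mL/min
CrCl ≈ 50 mL/min → bracket 30–59 mL/min.
80% of 120 mg = 96 mg → 95 mg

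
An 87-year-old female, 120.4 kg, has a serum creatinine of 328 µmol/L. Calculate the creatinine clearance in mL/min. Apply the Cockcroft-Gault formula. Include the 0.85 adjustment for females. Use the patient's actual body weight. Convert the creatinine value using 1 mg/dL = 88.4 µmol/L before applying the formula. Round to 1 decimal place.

20.3 mL/min

SCr = 328 / 88.4 = 3.71 mg/dL
CrCl = (140 − 87) × 120.4 / (72 × 3.71) × 0.85 = 6381.2 / 267.12 × 0.85 ≈ 20.3 mL/min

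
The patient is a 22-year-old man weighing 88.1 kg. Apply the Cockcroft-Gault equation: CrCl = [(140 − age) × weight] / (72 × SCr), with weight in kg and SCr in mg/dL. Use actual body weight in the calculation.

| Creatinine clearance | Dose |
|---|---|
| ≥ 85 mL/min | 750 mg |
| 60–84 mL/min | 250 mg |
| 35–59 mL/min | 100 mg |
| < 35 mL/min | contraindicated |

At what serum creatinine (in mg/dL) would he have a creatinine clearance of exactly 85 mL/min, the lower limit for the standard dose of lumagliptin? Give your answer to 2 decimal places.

1.70 mg/dL

Standard dose requires CrCl ≥ 85 mL/min.
Set (140 − 22) × 88.1 / (72 × SCr) = 85
SCr = (140 − 22) × 88.1 / (72 × 85) = 1.699 mg/dL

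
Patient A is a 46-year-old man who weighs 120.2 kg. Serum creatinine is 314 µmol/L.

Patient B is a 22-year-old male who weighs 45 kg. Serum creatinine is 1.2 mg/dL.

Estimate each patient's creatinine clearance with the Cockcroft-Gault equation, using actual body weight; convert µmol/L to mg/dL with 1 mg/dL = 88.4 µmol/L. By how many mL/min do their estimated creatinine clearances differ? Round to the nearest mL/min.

Patient A: SCr = 314 / 88.4 = 3.552 mg/dL
Patient A: CrCl = (140 − 46) × 120.2 / (72 × 3.552) = 11298.8 / 255.74 ≈ 44.2 mL/min
Patient B: CrCl = (140 − 22) × 45 / (72 × 1.2) = 5310.0 / 86.40 ≈ 61.5 mL/min
|44.2 − 61.5| = 17.3 mL/min

17 mL/min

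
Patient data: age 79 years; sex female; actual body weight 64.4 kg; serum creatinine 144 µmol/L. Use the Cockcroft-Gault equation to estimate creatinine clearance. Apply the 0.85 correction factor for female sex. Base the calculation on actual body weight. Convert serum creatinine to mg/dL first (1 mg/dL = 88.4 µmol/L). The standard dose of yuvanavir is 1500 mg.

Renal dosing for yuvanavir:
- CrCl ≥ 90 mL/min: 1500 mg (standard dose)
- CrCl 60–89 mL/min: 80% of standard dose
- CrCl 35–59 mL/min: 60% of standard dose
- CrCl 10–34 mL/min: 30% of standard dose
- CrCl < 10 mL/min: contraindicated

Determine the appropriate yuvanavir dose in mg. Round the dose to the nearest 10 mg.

SCr = 144 / 88.4 = 1.629 mg/dL
CrCl = (140 − 79) × 64.4 / (72 × 1.629) × 0.85 = 3928.4 / 117.29 × 0.85 ≈ 28.5 mL/min
CrCl ≈ 28 mL/min → bracket 10–34 mL/min.
30% of 1500 mg = 450 mg

450 mg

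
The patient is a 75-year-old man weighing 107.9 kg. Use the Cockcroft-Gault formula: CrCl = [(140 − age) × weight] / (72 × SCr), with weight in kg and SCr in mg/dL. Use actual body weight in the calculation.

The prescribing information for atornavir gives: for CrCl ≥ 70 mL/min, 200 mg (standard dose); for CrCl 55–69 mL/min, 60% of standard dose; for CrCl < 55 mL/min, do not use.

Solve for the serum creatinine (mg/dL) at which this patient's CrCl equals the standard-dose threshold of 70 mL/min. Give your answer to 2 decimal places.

1.39 mg/dL

Standard dose requires CrCl ≥ 70 mL/min.
Set (140 − 75) × 107.9 / (72 × SCr) = 70
SCr = (140 − 75) × 107.9 / (72 × 70) = 1.392 mg/dL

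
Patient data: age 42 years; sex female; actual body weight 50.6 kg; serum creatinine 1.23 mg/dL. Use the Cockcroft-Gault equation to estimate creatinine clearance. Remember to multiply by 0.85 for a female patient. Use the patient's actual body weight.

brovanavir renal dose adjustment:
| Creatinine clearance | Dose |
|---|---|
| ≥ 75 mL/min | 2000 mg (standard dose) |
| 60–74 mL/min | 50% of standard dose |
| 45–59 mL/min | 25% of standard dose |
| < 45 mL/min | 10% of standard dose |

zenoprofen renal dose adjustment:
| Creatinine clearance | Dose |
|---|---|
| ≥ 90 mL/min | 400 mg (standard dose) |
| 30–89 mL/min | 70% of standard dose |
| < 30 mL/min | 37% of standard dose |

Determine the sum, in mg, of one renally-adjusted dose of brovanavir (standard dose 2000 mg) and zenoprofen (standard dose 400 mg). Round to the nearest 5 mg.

780 mg

CrCl = (140 − 42) × 50.6 / (72 × 1.23) × 0.85 = 4958.8 / 88.56 × 0.85 ≈ 47.6 mL/min
CrCl ≈ 48 mL/min.
brovanavir: 45–59 mL/min → 25% of 2000 mg = 500 mg.
zenoprofen: 30–89 mL/min → 70% of 400 mg = 280 mg.
Total = 500 + 280 = 780 mg.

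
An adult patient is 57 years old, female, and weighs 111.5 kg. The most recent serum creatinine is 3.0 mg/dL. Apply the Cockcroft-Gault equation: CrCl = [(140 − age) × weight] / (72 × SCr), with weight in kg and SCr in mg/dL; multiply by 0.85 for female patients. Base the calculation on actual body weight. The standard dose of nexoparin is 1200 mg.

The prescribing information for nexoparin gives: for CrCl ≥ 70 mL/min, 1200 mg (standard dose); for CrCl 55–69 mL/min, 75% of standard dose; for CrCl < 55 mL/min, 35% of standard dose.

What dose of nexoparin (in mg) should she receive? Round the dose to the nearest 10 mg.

420 mg

CrCl = (140 − 57) × 111.5 / (72 × 3) × 0.85 = 9254.5 / 216.00 × 0.85 ≈ 36.4 mL/min
CrCl ≈ 36 mL/min → bracket < 55 mL/min.
35% of 1200 mg = 420 mg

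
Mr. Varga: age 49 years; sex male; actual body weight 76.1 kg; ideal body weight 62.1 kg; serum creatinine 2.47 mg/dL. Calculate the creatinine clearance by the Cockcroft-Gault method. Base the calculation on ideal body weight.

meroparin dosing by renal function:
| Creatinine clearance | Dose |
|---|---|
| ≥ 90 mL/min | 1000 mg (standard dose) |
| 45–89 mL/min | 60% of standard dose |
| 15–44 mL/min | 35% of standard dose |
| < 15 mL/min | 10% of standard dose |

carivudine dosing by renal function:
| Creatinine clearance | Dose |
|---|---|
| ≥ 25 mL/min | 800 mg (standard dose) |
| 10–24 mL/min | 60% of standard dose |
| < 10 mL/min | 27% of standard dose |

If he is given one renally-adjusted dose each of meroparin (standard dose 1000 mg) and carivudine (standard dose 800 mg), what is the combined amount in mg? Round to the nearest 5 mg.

1150 mg

CrCl = (140 − 49) × 62.1 / (72 × 2.47) = 5651.1 / 177.84 ≈ 31.8 mL/min
CrCl ≈ 32 mL/min.
meroparin: 15–44 mL/min → 35% of 1000 mg = 350 mg.
carivudine: ≥ 25 mL/min → 100% of 800 mg = 800 mg.
Total = 350 + 800 = 1150 mg.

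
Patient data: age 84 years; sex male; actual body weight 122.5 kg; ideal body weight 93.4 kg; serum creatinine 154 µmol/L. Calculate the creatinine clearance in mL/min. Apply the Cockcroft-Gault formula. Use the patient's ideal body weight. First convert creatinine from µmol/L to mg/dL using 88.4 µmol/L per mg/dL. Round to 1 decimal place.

41.7 mL/min

SCr = 154 / 88.4 = 1.742 mg/dL
CrCl = (140 − 84) × 93.4 / (72 × 1.742) = 5230.4 / 125.42 ≈ 41.7 mL/min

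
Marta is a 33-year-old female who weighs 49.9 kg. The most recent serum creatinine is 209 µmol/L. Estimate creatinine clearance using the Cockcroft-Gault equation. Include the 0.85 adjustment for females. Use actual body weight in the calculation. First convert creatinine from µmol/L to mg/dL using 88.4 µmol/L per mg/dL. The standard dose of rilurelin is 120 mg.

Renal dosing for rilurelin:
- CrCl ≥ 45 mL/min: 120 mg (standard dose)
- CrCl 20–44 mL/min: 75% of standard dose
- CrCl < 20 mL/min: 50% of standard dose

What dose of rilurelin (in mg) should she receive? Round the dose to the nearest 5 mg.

SCr = 209 / 88.4 = 2.364 mg/dL
CrCl = (140 − 33) × 49.9 / (72 × 2.364) × 0.85 = 5339.3 / 170.21 × 0.85 ≈ 26.7 mL/min
CrCl ≈ 27 mL/min → bracket 20–44 mL/min.
75% of 120 mg = 90 mg

90 mg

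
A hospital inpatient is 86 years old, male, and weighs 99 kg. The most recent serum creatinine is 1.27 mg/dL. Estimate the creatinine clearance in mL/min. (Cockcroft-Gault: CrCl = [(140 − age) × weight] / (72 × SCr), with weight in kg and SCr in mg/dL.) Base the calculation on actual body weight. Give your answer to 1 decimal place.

58.5 mL/min

CrCl = (140 − 86) × 99 / (72 × 1.27) = 5346.0 / 91.44 ≈ 58.5 mL/min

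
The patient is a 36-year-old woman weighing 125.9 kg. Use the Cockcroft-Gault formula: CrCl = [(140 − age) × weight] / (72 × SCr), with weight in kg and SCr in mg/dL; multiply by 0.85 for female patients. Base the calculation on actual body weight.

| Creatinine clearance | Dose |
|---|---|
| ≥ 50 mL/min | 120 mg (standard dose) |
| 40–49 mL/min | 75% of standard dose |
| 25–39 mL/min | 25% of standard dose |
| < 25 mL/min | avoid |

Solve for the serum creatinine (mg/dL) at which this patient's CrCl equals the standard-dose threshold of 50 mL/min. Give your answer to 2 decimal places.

Standard dose requires CrCl ≥ 50 mL/min.
Set (140 − 36) × 125.9 × 0.85 / (72 × SCr) = 50
SCr = (140 − 36) × 125.9 × 0.85 / (72 × 50) = 3.092 mg/dL

3.09 mg/dL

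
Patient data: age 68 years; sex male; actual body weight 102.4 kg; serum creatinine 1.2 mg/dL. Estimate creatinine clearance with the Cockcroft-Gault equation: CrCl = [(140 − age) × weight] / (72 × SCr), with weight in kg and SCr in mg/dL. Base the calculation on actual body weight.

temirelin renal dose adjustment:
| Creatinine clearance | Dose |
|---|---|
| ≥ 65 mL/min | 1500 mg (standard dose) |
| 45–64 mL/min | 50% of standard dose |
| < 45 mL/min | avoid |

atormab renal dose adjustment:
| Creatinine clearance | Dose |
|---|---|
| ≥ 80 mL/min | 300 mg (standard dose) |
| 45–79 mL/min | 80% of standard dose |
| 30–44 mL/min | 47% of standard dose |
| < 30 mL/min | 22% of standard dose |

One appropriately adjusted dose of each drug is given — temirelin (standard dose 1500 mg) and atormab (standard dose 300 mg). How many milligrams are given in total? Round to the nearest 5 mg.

CrCl = (140 − 68) × 102.4 / (72 × 1.2) = 7372.8 / 86.40 ≈ 85.3 mL/min
CrCl ≈ 85 mL/min.
temirelin: ≥ 65 mL/min → 100% of 1500 mg = 1500 mg.
atormab: ≥ 80 mL/min → 100% of 300 mg = 300 mg.
Total = 1500 + 300 = 1800 mg.

1800 mg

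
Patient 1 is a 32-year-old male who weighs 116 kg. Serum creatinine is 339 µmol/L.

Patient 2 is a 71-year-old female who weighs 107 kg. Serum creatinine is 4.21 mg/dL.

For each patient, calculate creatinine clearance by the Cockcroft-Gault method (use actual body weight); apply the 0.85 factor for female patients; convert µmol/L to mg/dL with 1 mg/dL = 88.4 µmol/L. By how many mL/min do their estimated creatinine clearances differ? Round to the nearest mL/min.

25 mL/min

Patient 1: SCr = 339 / 88.4 = 3.835 mg/dL
Patient 1: CrCl = (140 − 32) × 116 / (72 × 3.835) = 12528.0 / 276.12 ≈ 45.4 mL/min
Patient 2: CrCl = (140 − 71) × 107 / (72 × 4.21) × 0.85 = 7383.0 / 303.12 × 0.85 ≈ 20.7 mL/min
|45.4 − 20.7| = 24.7 mL/min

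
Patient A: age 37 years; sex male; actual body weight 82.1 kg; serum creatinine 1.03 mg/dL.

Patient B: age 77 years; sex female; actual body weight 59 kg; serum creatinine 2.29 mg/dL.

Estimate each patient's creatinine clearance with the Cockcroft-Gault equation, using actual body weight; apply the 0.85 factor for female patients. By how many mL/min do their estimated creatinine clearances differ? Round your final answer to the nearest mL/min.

Patient A: CrCl = (140 − 37) × 82.1 / (72 × 1.03) = 8456.3 / 74.16 ≈ 114.0 mL/min
Patient B: CrCl = (140 − 77) × 59 / (72 × 2.29) × 0.85 = 3717.0 / 164.88 × 0.85 ≈ 19.2 mL/min
|114.0 − 19.2| = 94.8 mL/min

95 mL/min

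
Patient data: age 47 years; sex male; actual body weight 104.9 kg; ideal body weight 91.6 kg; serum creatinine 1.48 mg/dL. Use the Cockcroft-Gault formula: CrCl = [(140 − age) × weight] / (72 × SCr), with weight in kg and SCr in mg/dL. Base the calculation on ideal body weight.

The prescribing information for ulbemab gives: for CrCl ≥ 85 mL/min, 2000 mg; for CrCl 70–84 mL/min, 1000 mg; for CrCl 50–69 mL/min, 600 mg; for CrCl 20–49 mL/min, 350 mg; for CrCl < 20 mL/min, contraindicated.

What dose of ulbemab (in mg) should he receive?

1000 mg

CrCl = (140 − 47) × 91.6 / (72 × 1.48) = 8518.8 / 106.56 ≈ 79.9 mL/min
CrCl ≈ 80 mL/min → bracket 70–84 mL/min.
Dose for this bracket: 1000 mg.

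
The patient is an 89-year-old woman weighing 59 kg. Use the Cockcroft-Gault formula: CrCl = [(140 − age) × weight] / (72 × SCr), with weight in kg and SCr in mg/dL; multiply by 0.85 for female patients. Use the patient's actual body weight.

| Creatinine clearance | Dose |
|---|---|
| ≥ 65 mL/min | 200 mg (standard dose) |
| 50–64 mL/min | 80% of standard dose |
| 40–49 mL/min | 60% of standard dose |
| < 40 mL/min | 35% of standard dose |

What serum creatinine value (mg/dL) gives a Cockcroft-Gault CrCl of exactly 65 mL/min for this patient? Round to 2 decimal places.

0.55 mg/dL

Standard dose requires CrCl ≥ 65 mL/min.
Set (140 − 89) × 59 × 0.85 / (72 × SCr) = 65
SCr = (140 − 89) × 59 × 0.85 / (72 × 65) = 0.547 mg/dL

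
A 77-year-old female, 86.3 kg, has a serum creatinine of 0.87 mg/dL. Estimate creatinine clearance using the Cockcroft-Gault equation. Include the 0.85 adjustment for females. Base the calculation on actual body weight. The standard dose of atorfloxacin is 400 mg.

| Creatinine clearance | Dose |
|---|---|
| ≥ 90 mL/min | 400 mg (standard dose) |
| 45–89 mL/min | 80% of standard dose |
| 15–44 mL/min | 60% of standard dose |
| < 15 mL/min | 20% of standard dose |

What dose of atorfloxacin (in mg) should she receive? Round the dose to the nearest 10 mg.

CrCl = (140 − 77) × 86.3 / (72 × 0.87) × 0.85 = 5436.9 / 62.64 × 0.85 ≈ 73.8 mL/min
CrCl ≈ 74 mL/min → bracket 45–89 mL/min.
80% of 400 mg = 320 mg

320 mg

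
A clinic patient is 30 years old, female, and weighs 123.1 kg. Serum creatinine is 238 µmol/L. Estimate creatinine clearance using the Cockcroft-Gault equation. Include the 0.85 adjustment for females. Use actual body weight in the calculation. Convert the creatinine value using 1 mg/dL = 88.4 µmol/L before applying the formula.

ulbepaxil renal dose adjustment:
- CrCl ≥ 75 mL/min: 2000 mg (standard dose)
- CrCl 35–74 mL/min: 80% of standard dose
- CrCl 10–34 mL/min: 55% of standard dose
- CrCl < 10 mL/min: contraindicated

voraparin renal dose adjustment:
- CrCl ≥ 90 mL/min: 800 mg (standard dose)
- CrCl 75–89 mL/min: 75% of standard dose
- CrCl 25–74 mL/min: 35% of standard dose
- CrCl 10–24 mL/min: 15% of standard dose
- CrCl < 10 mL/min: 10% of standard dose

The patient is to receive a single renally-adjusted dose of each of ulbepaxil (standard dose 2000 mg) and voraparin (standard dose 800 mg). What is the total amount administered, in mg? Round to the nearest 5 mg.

1880 mg

SCr = 238 / 88.4 = 2.692 mg/dL
CrCl = (140 − 30) × 123.1 / (72 × 2.692) × 0.85 = 13541.0 / 193.82 × 0.85 ≈ 59.4 mL/min
CrCl ≈ 59 mL/min.
ulbepaxil: 35–74 mL/min → 80% of 2000 mg = 1600 mg.
voraparin: 25–74 mL/min → 35% of 800 mg = 280 mg.
Total = 1600 + 280 = 1880 mg.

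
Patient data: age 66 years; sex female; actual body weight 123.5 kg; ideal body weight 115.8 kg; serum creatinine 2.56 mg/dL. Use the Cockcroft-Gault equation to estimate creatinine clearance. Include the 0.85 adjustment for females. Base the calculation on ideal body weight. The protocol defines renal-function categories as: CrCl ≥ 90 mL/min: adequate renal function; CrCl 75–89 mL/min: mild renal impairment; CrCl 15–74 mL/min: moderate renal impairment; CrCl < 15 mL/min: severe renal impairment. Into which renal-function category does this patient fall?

moderate renal impairment

CrCl = (140 − 66) × 115.8 / (72 × 2.56) × 0.85 = 8569.2 / 184.32 × 0.85 ≈ 39.5 mL/min
40 mL/min falls in the 'moderate renal impairment' range.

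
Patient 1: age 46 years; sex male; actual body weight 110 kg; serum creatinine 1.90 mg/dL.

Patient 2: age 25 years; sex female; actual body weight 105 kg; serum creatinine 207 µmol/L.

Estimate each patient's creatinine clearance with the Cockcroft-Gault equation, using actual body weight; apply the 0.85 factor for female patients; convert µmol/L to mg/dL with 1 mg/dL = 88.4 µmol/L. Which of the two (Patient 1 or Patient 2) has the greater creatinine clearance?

Patient 1: CrCl = (140 − 46) × 110 / (72 × 1.9) = 10340.0 / 136.80 ≈ 75.6 mL/min
Patient 2: SCr = 207 / 88.4 = 2.342 mg/dL
Patient 2: CrCl = (140 − 25) × 105 / (72 × 2.342) × 0.85 = 12075.0 / 168.62 × 0.85 ≈ 60.9 mL/min
75.6 vs 60.9 mL/min → Patient 1 is higher.

Patient 1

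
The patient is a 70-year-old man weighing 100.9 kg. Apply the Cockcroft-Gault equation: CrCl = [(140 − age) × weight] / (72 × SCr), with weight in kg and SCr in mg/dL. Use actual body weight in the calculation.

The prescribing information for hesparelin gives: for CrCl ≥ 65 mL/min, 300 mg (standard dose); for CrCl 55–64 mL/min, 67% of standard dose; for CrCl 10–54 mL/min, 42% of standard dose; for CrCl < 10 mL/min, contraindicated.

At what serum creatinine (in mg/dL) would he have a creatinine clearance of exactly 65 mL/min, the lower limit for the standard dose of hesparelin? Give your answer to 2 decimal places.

1.51 mg/dL

Standard dose requires CrCl ≥ 65 mL/min.
Set (140 − 70) × 100.9 / (72 × SCr) = 65
SCr = (140 − 70) × 100.9 / (72 × 65) = 1.509 mg/dL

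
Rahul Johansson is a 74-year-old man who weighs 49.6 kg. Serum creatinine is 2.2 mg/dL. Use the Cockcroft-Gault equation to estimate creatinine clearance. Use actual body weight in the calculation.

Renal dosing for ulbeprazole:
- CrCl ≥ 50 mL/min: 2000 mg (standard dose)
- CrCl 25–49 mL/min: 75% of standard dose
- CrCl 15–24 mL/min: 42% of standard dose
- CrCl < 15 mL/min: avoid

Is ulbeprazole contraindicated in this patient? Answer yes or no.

CrCl = (140 − 74) × 49.6 / (72 × 2.2) = 3273.6 / 158.40 ≈ 20.7 mL/min
CrCl ≈ 21 mL/min, which is ≥ 15 mL/min.

no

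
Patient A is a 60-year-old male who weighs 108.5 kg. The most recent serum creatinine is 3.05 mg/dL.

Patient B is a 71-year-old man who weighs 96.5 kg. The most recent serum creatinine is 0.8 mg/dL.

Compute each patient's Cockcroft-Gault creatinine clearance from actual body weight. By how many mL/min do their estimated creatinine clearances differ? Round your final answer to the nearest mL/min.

76 mL/min

Patient A: CrCl = (140 − 60) × 108.5 / (72 × 3.05) = 8680.0 / 219.60 ≈ 39.5 mL/min
Patient B: CrCl = (140 − 71) × 96.5 / (72 × 0.8) = 6658.5 / 57.60 ≈ 115.6 mL/min
|39.5 − 115.6| = 76.1 mL/min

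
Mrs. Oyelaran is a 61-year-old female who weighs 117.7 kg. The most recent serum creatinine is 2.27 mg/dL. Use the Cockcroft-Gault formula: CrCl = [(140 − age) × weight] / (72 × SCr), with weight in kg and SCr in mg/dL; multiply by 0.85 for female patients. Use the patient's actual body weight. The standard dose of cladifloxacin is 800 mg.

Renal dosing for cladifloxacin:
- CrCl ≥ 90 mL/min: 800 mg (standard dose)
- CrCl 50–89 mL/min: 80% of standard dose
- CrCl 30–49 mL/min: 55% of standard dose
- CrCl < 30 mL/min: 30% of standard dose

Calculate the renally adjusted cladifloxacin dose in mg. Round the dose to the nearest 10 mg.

440 mg

CrCl = (140 − 61) × 117.7 / (72 × 2.27) × 0.85 = 9298.3 / 163.44 × 0.85 ≈ 48.4 mL/min
CrCl ≈ 48 mL/min → bracket 30–49 mL/min.
55% of 800 mg = 440 mg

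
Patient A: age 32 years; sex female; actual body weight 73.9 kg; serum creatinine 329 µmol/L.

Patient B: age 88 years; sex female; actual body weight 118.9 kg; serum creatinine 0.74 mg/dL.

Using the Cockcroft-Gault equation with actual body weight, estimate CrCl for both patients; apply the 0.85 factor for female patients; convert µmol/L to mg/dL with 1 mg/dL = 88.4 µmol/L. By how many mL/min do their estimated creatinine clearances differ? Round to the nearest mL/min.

Patient A: SCr = 329 / 88.4 = 3.722 mg/dL
Patient A: CrCl = (140 − 32) × 73.9 / (72 × 3.722) × 0.85 = 7981.2 / 267.98 × 0.85 ≈ 25.3 mL/min
Patient B: CrCl = (140 − 88) × 118.9 / (72 × 0.74) × 0.85 = 6182.8 / 53.28 × 0.85 ≈ 98.6 mL/min
|25.3 − 98.6| = 73.3 mL/min

73 mL/min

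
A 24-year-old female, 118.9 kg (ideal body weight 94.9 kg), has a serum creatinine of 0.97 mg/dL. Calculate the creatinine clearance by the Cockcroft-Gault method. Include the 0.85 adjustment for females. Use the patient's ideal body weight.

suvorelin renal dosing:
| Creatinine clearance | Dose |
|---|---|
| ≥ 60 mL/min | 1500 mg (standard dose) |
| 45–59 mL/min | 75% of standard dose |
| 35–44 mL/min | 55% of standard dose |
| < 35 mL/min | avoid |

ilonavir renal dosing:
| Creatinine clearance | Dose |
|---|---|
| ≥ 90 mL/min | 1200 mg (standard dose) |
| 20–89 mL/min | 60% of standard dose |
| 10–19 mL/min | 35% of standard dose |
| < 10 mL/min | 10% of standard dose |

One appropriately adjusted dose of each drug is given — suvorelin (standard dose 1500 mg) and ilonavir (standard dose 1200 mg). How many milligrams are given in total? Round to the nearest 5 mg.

CrCl = (140 − 24) × 94.9 / (72 × 0.97) × 0.85 = 11008.4 / 69.84 × 0.85 ≈ 134.0 mL/min
CrCl ≈ 134 mL/min.
suvorelin: ≥ 60 mL/min → 100% of 1500 mg = 1500 mg.
ilonavir: ≥ 90 mL/min → 100% of 1200 mg = 1200 mg.
Total = 1500 + 1200 = 2700 mg.

2700 mg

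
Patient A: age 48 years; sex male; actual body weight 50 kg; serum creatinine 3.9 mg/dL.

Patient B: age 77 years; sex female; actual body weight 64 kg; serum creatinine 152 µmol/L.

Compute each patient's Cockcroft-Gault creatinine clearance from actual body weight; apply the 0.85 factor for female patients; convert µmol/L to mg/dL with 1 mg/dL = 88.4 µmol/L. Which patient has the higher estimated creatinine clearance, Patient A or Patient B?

Patient A: CrCl = (140 − 48) × 50 / (72 × 3.9) = 4600.0 / 280.80 ≈ 16.4 mL/min
Patient B: SCr = 152 / 88.4 = 1.719 mg/dL
Patient B: CrCl = (140 − 77) × 64 / (72 × 1.719) × 0.85 = 4032.0 / 123.77 × 0.85 ≈ 27.7 mL/min
16.4 vs 27.7 mL/min → Patient B is higher.

Patient B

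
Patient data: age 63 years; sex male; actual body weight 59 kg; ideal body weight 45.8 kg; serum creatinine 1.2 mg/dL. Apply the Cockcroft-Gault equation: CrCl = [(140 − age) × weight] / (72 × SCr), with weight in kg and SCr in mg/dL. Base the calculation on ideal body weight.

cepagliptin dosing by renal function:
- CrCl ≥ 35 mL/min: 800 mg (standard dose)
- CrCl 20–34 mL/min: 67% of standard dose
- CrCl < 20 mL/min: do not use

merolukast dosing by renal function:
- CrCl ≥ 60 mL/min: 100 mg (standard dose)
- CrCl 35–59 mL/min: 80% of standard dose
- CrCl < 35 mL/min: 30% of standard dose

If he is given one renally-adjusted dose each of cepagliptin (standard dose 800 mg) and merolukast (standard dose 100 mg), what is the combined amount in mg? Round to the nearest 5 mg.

880 mg

CrCl = (140 − 63) × 45.8 / (72 × 1.2) = 3526.6 / 86.40 ≈ 40.8 mL/min
CrCl ≈ 41 mL/min.
cepagliptin: ≥ 35 mL/min → 100% of 800 mg = 800 mg.
merolukast: 35–59 mL/min → 80% of 100 mg = 80 mg.
Total = 800 + 80 = 880 mg.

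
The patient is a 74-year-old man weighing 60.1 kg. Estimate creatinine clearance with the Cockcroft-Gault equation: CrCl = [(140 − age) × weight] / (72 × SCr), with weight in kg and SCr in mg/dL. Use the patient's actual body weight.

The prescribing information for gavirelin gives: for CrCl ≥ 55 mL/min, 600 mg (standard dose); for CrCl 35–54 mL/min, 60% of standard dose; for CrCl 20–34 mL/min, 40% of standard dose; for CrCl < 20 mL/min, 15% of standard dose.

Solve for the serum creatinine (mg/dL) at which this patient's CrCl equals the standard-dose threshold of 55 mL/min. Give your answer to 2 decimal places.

1.00 mg/dL

Standard dose requires CrCl ≥ 55 mL/min.
Set (140 − 74) × 60.1 / (72 × SCr) = 55
SCr = (140 − 74) × 60.1 / (72 × 55) = 1.002 mg/dL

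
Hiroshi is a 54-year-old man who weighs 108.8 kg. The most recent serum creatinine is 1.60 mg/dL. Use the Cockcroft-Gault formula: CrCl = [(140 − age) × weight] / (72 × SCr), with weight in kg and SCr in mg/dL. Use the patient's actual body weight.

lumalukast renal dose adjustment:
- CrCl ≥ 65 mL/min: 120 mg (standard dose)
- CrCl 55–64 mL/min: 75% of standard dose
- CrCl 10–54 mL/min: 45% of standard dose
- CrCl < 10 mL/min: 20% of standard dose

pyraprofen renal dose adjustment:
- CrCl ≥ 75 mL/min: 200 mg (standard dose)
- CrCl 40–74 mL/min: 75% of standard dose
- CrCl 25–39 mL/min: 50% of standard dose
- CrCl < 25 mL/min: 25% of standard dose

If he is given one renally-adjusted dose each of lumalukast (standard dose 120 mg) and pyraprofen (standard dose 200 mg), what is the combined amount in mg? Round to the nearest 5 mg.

320 mg

CrCl = (140 − 54) × 108.8 / (72 × 1.6) = 9356.8 / 115.20 ≈ 81.2 mL/min
CrCl ≈ 81 mL/min.
lumalukast: ≥ 65 mL/min → 100% of 120 mg = 120 mg.
pyraprofen: ≥ 75 mL/min → 100% of 200 mg = 200 mg.
Total = 120 + 200 = 320 mg.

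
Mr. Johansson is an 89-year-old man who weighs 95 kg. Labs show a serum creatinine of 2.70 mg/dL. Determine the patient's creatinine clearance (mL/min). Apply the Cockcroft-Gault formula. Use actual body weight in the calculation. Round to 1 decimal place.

CrCl = (140 − 89) × 95 / (72 × 2.7) = 4845.0 / 194.40 ≈ 24.9 mL/min

24.9 mL/min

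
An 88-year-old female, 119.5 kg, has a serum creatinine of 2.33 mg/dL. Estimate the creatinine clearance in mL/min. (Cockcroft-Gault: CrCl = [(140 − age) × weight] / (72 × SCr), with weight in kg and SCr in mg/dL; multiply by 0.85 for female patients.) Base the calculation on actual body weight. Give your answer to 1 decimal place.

CrCl = (140 − 88) × 119.5 / (72 × 2.33) × 0.85 = 6214.0 / 167.76 × 0.85 ≈ 31.5 mL/min

31.5 mL/min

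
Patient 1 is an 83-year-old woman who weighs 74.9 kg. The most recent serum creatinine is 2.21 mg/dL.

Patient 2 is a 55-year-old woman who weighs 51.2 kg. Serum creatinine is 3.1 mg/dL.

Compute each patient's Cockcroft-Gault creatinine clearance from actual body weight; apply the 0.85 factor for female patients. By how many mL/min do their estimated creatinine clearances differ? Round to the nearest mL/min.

6 mL/min

Patient 1: CrCl = (140 − 83) × 74.9 / (72 × 2.21) × 0.85 = 4269.3 / 159.12 × 0.85 ≈ 22.8 mL/min
Patient 2: CrCl = (140 − 55) × 51.2 / (72 × 3.1) × 0.85 = 4352.0 / 223.20 × 0.85 ≈ 16.6 mL/min
|22.8 − 16.6| = 6.2 mL/min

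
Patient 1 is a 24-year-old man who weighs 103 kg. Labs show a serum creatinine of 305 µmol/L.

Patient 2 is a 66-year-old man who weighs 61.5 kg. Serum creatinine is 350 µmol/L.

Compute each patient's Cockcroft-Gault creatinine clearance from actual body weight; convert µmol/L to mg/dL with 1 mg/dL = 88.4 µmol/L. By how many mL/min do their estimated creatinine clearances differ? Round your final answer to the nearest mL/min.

32 mL/min

Patient 1: SCr = 305 / 88.4 = 3.45 mg/dL
Patient 1: CrCl = (140 − 24) × 103 / (72 × 3.45) = 11948.0 / 248.40 ≈ 48.1 mL/min
Patient 2: SCr = 350 / 88.4 = 3.959 mg/dL
Patient 2: CrCl = (140 − 66) × 61.5 / (72 × 3.959) = 4551.0 / 285.05 ≈ 16.0 mL/min
|48.1 − 16.0| = 32.1 mL/min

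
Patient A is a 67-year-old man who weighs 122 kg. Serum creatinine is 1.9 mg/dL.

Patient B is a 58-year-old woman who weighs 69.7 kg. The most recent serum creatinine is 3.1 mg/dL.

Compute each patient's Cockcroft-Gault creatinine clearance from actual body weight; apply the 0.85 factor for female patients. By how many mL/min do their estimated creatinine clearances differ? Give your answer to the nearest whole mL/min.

Patient A: CrCl = (140 − 67) × 122 / (72 × 1.9) = 8906.0 / 136.80 ≈ 65.1 mL/min
Patient B: CrCl = (140 − 58) × 69.7 / (72 × 3.1) × 0.85 = 5715.4 / 223.20 × 0.85 ≈ 21.8 mL/min
|65.1 − 21.8| = 43.3 mL/min

43 mL/min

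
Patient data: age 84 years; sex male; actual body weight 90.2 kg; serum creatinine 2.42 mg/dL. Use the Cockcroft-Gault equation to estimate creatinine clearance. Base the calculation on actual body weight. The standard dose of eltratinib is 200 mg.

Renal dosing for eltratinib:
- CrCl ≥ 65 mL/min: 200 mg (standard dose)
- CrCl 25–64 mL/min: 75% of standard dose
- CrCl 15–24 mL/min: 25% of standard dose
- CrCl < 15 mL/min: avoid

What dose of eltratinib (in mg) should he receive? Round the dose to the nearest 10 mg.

150 mg

CrCl = (140 − 84) × 90.2 / (72 × 2.42) = 5051.2 / 174.24 ≈ 29.0 mL/min
CrCl ≈ 29 mL/min → bracket 25–64 mL/min.
75% of 200 mg = 150 mg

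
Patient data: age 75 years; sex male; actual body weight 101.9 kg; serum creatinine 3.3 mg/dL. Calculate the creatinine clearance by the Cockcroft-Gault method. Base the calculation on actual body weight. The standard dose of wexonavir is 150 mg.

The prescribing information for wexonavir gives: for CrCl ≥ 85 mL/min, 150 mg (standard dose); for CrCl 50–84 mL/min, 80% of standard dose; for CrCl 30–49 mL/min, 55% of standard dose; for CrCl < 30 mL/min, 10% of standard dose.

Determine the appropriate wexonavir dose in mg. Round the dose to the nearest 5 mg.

CrCl = (140 − 75) × 101.9 / (72 × 3.3) = 6623.5 / 237.60 ≈ 27.9 mL/min
CrCl ≈ 28 mL/min → bracket < 30 mL/min.
10% of 150 mg = 15 mg

15 mg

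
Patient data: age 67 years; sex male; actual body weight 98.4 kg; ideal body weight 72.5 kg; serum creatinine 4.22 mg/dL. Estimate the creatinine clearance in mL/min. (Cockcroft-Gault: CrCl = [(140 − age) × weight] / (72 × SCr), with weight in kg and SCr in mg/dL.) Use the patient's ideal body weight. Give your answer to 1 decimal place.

17.4 mL/min

CrCl = (140 − 67) × 72.5 / (72 × 4.22) = 5292.5 / 303.84 ≈ 17.4 mL/min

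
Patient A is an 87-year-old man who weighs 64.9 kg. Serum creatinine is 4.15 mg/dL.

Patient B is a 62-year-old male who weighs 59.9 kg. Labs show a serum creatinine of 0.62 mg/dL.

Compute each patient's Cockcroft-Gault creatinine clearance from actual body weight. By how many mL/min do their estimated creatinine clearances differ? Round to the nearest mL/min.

Patient A: CrCl = (140 − 87) × 64.9 / (72 × 4.15) = 3439.7 / 298.80 ≈ 11.5 mL/min
Patient B: CrCl = (140 − 62) × 59.9 / (72 × 0.62) = 4672.2 / 44.64 ≈ 104.7 mL/min
|11.5 − 104.7| = 93.2 mL/min

93 mL/min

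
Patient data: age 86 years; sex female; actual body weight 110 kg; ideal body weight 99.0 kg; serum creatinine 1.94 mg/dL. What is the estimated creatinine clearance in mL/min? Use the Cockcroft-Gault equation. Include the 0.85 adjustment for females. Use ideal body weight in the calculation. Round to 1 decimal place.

CrCl = (140 − 86) × 99 / (72 × 1.94) × 0.85 = 5346.0 / 139.68 × 0.85 ≈ 32.5 mL/min

32.5 mL/min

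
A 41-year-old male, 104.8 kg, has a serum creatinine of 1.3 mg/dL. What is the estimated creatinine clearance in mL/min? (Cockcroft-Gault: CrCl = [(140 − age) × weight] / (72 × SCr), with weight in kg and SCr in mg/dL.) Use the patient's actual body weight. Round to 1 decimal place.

CrCl = (140 − 41) × 104.8 / (72 × 1.3) = 10375.2 / 93.60 ≈ 110.8 mL/min

110.8 mL/min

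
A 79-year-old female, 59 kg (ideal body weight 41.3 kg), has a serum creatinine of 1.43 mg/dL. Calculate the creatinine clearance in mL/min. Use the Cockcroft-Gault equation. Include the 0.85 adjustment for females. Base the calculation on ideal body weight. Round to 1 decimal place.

20.8 mL/min

CrCl = (140 − 79) × 41.3 / (72 × 1.43) × 0.85 = 2519.3 / 102.96 × 0.85 ≈ 20.8 mL/min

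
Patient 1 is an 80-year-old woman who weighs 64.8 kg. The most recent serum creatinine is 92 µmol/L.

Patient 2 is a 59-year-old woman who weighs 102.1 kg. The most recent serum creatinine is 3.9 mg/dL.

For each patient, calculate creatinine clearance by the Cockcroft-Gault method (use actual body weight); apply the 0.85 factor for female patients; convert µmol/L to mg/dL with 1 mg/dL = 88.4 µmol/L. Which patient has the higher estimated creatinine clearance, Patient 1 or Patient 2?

Patient 1

Patient 1: SCr = 92 / 88.4 = 1.041 mg/dL
Patient 1: CrCl = (140 − 80) × 64.8 / (72 × 1.041) × 0.85 = 3888.0 / 74.95 × 0.85 ≈ 44.1 mL/min
Patient 2: CrCl = (140 − 59) × 102.1 / (72 × 3.9) × 0.85 = 8270.1 / 280.80 × 0.85 ≈ 25.0 mL/min
44.1 vs 25.0 mL/min → Patient 1 is higher.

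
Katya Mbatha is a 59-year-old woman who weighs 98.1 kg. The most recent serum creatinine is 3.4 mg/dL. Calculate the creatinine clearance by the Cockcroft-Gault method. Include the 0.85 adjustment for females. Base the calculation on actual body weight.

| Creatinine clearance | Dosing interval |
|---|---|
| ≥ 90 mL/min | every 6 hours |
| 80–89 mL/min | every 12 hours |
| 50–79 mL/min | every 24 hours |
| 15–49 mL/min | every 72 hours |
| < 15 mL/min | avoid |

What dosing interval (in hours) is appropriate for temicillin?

every 72 hours

CrCl = (140 − 59) × 98.1 / (72 × 3.4) × 0.85 = 7946.1 / 244.80 × 0.85 ≈ 27.6 mL/min
CrCl ≈ 28 mL/min → bracket 15–49 mL/min → every 72 hours.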